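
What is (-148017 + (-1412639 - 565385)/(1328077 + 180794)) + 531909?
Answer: 579241527908/1508871 ≈ 3.8389e+5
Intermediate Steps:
(-148017 + (-1412639 - 565385)/(1328077 + 180794)) + 531909 = (-148017 - 1978024/1508871) + 531909 = -223340536831/1508871 + 531909 = 579241527908/1508871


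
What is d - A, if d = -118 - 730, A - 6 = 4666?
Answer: -5520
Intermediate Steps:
A = 4672 (A = 6 + 4666 = 4672)
d = -848
d - A = -848 - 1*4672 = -848 - 4672 = -5520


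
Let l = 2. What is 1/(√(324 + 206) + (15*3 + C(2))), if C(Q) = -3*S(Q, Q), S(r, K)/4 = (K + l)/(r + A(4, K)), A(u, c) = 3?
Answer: 885/18079 - 25*√530/18079 ≈ 0.017117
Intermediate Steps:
S(r, K) = 4*(2 + K)/(3 + r) (S(r, K) = 4*((K + 2)/(r + 3)) = 4*((2 + K)/(3 + r)) = 4*(2 + K)/(3 + r))
C(Q) = -12*(2 + Q)/(3 + Q)
1/(√(324 + 206) + (15*3 + C(2))) = 1/(√(324 + 206) + (15*3 + 12*(-2 - 1*2)/(3 + 2))) = 1/(√530 + (45 + 12*(-2 - 2)/5)) = 1/(√530 + (45 + 12*(⅕)*(-4))) = 1/(√530 + (45 - 48/5)) = 1/(√530 + 177/5) = 1/(177/5 + √530)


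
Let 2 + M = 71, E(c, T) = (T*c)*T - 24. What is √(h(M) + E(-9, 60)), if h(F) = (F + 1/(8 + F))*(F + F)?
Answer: 6*I*√3771537/77 ≈ 151.33*I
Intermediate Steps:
E(c, T) = -24 + c*T² (E(c, T) = c*T² - 24 = -24 + c*T²)
M = 69 (M = -2 + 71 = 69)
h(F) = 2*F*(F + 1/(8 + F)) (h(F) = (F + 1/(8 + F))*(2*F) = 2*F*(F + 1/(8 + F)))
√(h(M) + E(-9, 60)) = √(2*69*(1 + 69² + 8*69)/(8 + 69) + (-24 - 9*60²)) = √(2*69*(1 + 4761 + 552)/77 + (-24 - 9*3600)) = √(2*69*(1/77)*5314 + (-24 - 32400)) = √(733332/77 - 32424) = √(-1763316/77) = 6*I*√3771537/77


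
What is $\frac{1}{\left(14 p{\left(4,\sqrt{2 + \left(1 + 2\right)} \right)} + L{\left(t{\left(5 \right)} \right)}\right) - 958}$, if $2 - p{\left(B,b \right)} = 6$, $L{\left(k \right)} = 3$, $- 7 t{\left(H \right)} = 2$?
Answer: $- \frac{1}{1011} \approx -0.00098912$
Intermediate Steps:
$t{\left(H \right)} = - \frac{2}{7}$ ($t{\left(H \right)} = \left(- \frac{1}{7}\right) 2 = - \frac{2}{7}$)
$p{\left(B,b \right)} = -4$ ($p{\left(B,b \right)} = 2 - 6 = -4$)
$\frac{1}{\left(14 p{\left(4,\sqrt{2 + \left(1 + 2\right)} \right)} + L{\left(t{\left(5 \right)} \right)}\right) - 958} = \frac{1}{\left(14 \left(-4\right) + 3\right) - 958} = \frac{1}{\left(-56 + 3\right) - 958} = \frac{1}{-53 - 958} = \frac{1}{-1011} = - \frac{1}{1011}$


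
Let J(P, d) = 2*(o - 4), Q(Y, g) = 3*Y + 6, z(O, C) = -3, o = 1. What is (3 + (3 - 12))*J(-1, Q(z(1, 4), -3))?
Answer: 36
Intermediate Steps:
Q(Y, g) = 6 + 3*Y
J(P, d) = -6 (J(P, d) = 2*(1 - 4) = 2*(-3) = -6)
(3 + (3 - 12))*J(-1, Q(z(1, 4), -3)) = (3 + (3 - 12))*(-6) = (3 - 9)*(-6) = -6*(-6) = 36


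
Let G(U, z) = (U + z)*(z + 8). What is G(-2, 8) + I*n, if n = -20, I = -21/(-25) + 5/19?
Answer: 7024/95 ≈ 73.937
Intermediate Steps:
G(U, z) = (8 + z)*(U + z) (G(U, z) = (U + z)*(8 + z) = (8 + z)*(U + z))
I = 524/475 (I = -21*(-1/25) + 5*(1/19) = 21/25 + 5/19 = 524/475 ≈ 1.1032)
G(-2, 8) + I*n = (8² + 8*(-2) + 8*8 - 2*8) + (524/475)*(-20) = (64 - 16 + 64 - 16) - 2096/95 = 96 - 2096/95 = 7024/95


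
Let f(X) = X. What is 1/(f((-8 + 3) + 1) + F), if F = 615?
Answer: 1/611 ≈ 0.0016367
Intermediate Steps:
1/(f((-8 + 3) + 1) + F) = 1/(((-8 + 3) + 1) + 615) = 1/((-5 + 1) + 615) = 1/(-4 + 615) = 1/611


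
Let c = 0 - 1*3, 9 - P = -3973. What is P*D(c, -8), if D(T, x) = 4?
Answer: 15928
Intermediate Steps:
P = 3982 (P = 9 - 1*(-3973) = 9 + 3973 = 3982)
c = -3 (c = 0 - 3 = -3)
P*D(c, -8) = 3982*4 = 15928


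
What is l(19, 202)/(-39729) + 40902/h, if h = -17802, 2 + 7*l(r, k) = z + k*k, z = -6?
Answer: -96041423/39291981 ≈ -2.4443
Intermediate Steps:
l(r, k) = -8/7 + k**2/7 (l(r, k) = -2/7 + (-6 + k*k)/7 = -2/7 + (-6 + k**2)/7 = -2/7 + (-6/7 + k**2/7) = -8/7 + k**2/7)
l(19, 202)/(-39729) + 40902/h = (-8/7 + (1/7)*202**2)/(-39729) + 40902/(-17802) = (-8/7 + (1/7)*40804)*(-1/39729) + 40902*(-1/17802) = (-8/7 + 40804/7)*(-1/39729) - 6817/2967 = 5828*(-1/39729) - 6817/2967 = -5828/39729 - 6817/2967 = -96041423/39291981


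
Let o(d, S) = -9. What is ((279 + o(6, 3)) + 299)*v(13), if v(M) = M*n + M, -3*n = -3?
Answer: 14794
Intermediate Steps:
n = 1 (n = -⅓*(-3) = 1)
v(M) = 2*M (v(M) = M*1 + M = M + M = 2*M)
((279 + o(6, 3)) + 299)*v(13) = ((279 - 9) + 299)*(2*13) = (270 + 299)*26 = 569*26 = 14794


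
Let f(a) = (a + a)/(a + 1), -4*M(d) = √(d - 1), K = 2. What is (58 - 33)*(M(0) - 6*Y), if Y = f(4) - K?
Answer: 60 - 25*I/4 ≈ 60.0 - 6.25*I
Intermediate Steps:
M(d) = -√(-1 + d)/4 (M(d) = -√(d - 1)/4 = -√(-1 + d)/4)
f(a) = 2*a/(1 + a) (f(a) = (2*a)/(1 + a) = 2*a/(1 + a))
Y = -⅖ (Y = 2*4/(1 + 4) - 1*2 = 2*4/5 - 2 = 2*4*(⅕) - 2 = 8/5 - 2 = -⅖ ≈ -0.40000)
(58 - 33)*(M(0) - 6*Y) = (58 - 33)*(-√(-1 + 0)/4 - 6*(-⅖)) = 25*(-I/4 + 12/5) = 25*(12/5 - I/4) = 60 - 25*I/4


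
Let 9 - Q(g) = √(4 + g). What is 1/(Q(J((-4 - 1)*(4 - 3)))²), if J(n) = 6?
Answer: (9 - √10)⁻² ≈ 0.029344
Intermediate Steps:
Q(g) = 9 - √(4 + g)
1/(Q(J((-4 - 1)*(4 - 3)))²) = 1/((9 - √(4 + 6))²) = 1/((9 - √10)²) = (9 - √10)⁻²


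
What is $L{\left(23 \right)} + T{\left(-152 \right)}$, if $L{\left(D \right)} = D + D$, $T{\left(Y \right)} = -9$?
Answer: $37$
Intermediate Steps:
$L{\left(D \right)} = 2 D$
$L{\left(23 \right)} + T{\left(-152 \right)} = 2 \cdot 23 - 9 = 46 - 9 = 37$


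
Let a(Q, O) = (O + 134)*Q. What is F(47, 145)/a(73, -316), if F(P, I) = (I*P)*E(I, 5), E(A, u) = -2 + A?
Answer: -74965/1022 ≈ -73.351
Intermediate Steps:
a(Q, O) = Q*(134 + O) (a(Q, O) = (134 + O)*Q = Q*(134 + O))
F(P, I) = I*P*(-2 + I) (F(P, I) = (I*P)*(-2 + I) = I*P*(-2 + I))
F(47, 145)/a(73, -316) = (145*47*(-2 + 145))/((73*(134 - 316))) = (145*47*143)/((73*(-182))) = 974545/(-13286) = 974545*(-1/13286) = -74965/1022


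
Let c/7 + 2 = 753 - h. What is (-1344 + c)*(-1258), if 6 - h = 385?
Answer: -8260028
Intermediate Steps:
h = -379 (h = 6 - 1*385 = 6 - 385 = -379)
c = 7910 (c = -14 + 7*(753 - 1*(-379)) = -14 + 7*(753 + 379) = -14 + 7*1132 = -14 + 7924 = 7910)
(-1344 + c)*(-1258) = (-1344 + 7910)*(-1258) = 6566*(-1258) = -8260028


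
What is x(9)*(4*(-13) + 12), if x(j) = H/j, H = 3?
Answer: -40/3 ≈ -13.333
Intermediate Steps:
x(j) = 3/j
x(9)*(4*(-13) + 12) = (3/9)*(4*(-13) + 12) = (3*(⅑))*(-52 + 12) = (⅓)*(-40) = -40/3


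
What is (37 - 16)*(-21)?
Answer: -441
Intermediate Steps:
(37 - 16)*(-21) = 21*(-21) = -441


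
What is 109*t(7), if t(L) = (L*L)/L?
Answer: 763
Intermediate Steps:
t(L) = L (t(L) = L**2/L = L)
109*t(7) = 109*7 = 763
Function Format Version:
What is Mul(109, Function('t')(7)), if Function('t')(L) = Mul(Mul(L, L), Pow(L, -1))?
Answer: 763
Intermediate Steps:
Function('t')(L) = L (Function('t')(L) = Mul(Pow(L, 2), Pow(L, -1)) = L)
Mul(109, Function('t')(7)) = Mul(109, 7) = 763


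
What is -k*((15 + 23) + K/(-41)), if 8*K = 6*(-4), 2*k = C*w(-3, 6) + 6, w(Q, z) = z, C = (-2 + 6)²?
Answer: -79611/41 ≈ -1941.7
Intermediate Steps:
C = 16 (C = 4² = 16)
k = 51 (k = (16*6 + 6)/2 = (96 + 6)/2 = (½)*102 = 51)
K = -3 (K = (6*(-4))/8 = (⅛)*(-24) = -3)
-k*((15 + 23) + K/(-41)) = -51*((15 + 23) - 3/(-41)) = -51*(38 - 3*(-1/41)) = -51*(38 + 3/41) = -51*1561/41 = -1*79611/41 = -79611/41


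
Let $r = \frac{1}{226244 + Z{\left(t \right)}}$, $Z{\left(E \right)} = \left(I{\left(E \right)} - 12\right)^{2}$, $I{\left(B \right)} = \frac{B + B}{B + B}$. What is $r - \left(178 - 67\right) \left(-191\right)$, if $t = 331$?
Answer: $\frac{4799164366}{226365} \approx 21201.0$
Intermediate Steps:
$I{\left(B \right)} = 1$ ($I{\left(B \right)} = \frac{2 B}{2 B} = 2 B \frac{1}{2 B} = 1$)
$Z{\left(E \right)} = 121$ ($Z{\left(E \right)} = \left(1 - 12\right)^{2} = \left(-11\right)^{2} = 121$)
$r = \frac{1}{226365}$ ($r = \frac{1}{226244 + 121} = \frac{1}{226365} \approx 4.4176 \cdot 10^{-6}$)
$r - \left(178 - 67\right) \left(-191\right) = \frac{1}{226365} - \left(178 - 67\right) \left(-191\right) = \frac{1}{226365} - 111 \left(-191\right) = \frac{1}{226365} - -21201 = \frac{1}{226365} + 21201 = \frac{4799164366}{226365}$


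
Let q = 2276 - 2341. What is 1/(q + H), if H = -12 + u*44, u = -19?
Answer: -1/913 ≈ -0.0010953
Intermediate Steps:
H = -848 (H = -12 - 19*44 = -12 - 836 = -848)
q = -65
1/(q + H) = 1/(-65 - 848) = 1/(-913) = -1/913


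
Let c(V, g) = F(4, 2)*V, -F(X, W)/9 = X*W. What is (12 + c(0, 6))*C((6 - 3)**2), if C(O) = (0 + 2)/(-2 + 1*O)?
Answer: 24/7 ≈ 3.4286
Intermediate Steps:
F(X, W) = -9*W*X (F(X, W) = -9*X*W = -9*W*X)
c(V, g) = -72*V (c(V, g) = (-9*2*4)*V = -72*V)
C(O) = 2/(-2 + O)
(12 + c(0, 6))*C((6 - 3)**2) = (12 - 72*0)*(2/(-2 + (6 - 3)**2)) = (12 + 0)*(2/(-2 + 3**2)) = 12*(2/(-2 + 9)) = 12*(2/7) = 24/7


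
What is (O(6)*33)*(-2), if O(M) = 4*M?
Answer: -1584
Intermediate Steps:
(O(6)*33)*(-2) = ((4*6)*33)*(-2) = (24*33)*(-2) = 792*(-2) = -1584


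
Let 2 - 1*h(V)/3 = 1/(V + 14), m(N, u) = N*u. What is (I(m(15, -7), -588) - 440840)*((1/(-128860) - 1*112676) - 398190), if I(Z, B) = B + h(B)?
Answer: 3335961146560901445/14793128 ≈ 2.2551e+11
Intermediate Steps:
h(V) = 6 - 3/(14 + V) (h(V) = 6 - 3/(V + 14) = 6 - 3/(14 + V))
I(Z, B) = B + 3*(27 + 2*B)/(14 + B)
(I(m(15, -7), -588) - 440840)*((1/(-128860) - 1*112676) - 398190) = ((81 + (-588)² + 20*(-588))/(14 - 588) - 440840)*((1/(-128860) - 1*112676) - 398190) = ((81 + 345744 - 11760)/(-574) - 440840)*((-1/128860 - 112676) - 398190) = (-1/574*334065 - 440840)*(-14519429361/128860 - 398190) = (-334065/574 - 440840)*(-65830192761/128860) = -253376225/574*(-65830192761/128860) = 3335961146560901445/14793128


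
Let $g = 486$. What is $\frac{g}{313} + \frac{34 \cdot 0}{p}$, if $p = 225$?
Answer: $\frac{486}{313} \approx 1.5527$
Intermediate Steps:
$\frac{g}{313} + \frac{34 \cdot 0}{p} = \frac{486}{313} + \frac{34 \cdot 0}{225} = 486 \cdot \frac{1}{313} + 0 \cdot \frac{1}{225} = \frac{486}{313} + 0 = \frac{486}{313}$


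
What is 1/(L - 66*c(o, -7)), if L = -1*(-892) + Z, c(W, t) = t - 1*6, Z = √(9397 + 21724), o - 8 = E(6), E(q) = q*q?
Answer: 1750/3031379 - √31121/3031379 ≈ 0.00051910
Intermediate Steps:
E(q) = q²
o = 44 (o = 8 + 6² = 8 + 36 = 44)
Z = √31121 ≈ 176.41
c(W, t) = -6 + t (c(W, t) = t - 6 = -6 + t)
L = 892 + √31121 (L = -1*(-892) + √31121 = 892 + √31121 ≈ 1068.4)
1/(L - 66*c(o, -7)) = 1/((892 + √31121) - 66*(-6 - 7)) = 1/((892 + √31121) - 66*(-13)) = 1/((892 + √31121) + 858) = 1/(1750 + √31121)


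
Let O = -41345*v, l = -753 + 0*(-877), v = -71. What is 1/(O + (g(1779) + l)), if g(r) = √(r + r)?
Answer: 1467371/4306355301503 - √3558/8612710603006 ≈ 3.4074e-7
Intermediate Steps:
g(r) = √2*√r (g(r) = √(2*r) = √2*√r)
l = -753 (l = -753 + 0 = -753)
O = 2935495 (O = -41345*(-71) = 2935495)
1/(O + (g(1779) + l)) = 1/(2935495 + (√2*√1779 - 753)) = 1/(2935495 + (√3558 - 753)) = 1/(2935495 + (-753 + √3558)) = 1/(2934742 + √3558)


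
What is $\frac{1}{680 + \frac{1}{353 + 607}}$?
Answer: $\frac{960}{652801} \approx 0.0014706$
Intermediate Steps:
$\frac{1}{680 + \frac{1}{353 + 607}} = \frac{1}{680 + \frac{1}{960}} = \frac{1}{\frac{652801}{960}} = \frac{960}{652801}$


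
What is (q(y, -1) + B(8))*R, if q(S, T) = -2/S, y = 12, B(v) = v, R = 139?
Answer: 6533/6 ≈ 1088.8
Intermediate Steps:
(q(y, -1) + B(8))*R = (-2/12 + 8)*139 = (-2*1/12 + 8)*139 = (-1/6 + 8)*139 = (47/6)*139 = 6533/6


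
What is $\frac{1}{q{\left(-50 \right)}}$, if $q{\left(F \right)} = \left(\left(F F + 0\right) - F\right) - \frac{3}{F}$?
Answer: $\frac{50}{127503} \approx 0.00039215$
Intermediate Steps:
$q{\left(F \right)} = F^{2} - F - \frac{3}{F}$ ($q{\left(F \right)} = \left(\left(F^{2} + 0\right) - F\right) - \frac{3}{F} = \left(F^{2} - F\right) - \frac{3}{F} = F^{2} - F - \frac{3}{F}$)
$\frac{1}{q{\left(-50 \right)}} = \frac{1}{\left(-50\right)^{2} - -50 - \frac{3}{-50}} = \frac{1}{2500 + 50 - - \frac{3}{50}} = \frac{1}{2500 + 50 + \frac{3}{50}} = \frac{1}{\frac{127503}{50}} = \frac{50}{127503}$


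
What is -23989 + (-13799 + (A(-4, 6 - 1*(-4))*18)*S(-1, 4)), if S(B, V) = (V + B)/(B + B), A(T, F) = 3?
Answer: -37869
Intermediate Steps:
S(B, V) = (B + V)/(2*B) (S(B, V) = (B + V)/((2*B)) = (B + V)*(1/(2*B)) = (B + V)/(2*B))
-23989 + (-13799 + (A(-4, 6 - 1*(-4))*18)*S(-1, 4)) = -23989 + (-13799 + (3*18)*((½)*(-1 + 4)/(-1))) = -23989 + (-13799 + 54*((½)*(-1)*3)) = -23989 + (-13799 + 54*(-3/2)) = -23989 + (-13799 - 81) = -23989 - 13880 = -37869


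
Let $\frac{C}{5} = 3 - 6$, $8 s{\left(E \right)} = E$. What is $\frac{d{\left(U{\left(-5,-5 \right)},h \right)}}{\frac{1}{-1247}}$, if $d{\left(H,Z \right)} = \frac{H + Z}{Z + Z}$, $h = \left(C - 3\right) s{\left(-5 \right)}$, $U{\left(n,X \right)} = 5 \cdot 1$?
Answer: $- \frac{16211}{18} \approx -900.61$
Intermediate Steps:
$s{\left(E \right)} = \frac{E}{8}$
$U{\left(n,X \right)} = 5$
$C = -15$ ($C = 5 \left(3 - 6\right) = 5 \left(-3\right) = -15$)
$h = \frac{45}{4}$ ($h = \left(-15 - 3\right) \frac{1}{8} \left(-5\right) = \left(-18\right) \left(- \frac{5}{8}\right) = \frac{45}{4} \approx 11.25$)
$d{\left(H,Z \right)} = \frac{H + Z}{2 Z}$
$\frac{d{\left(U{\left(-5,-5 \right)},h \right)}}{\frac{1}{-1247}} = \frac{\frac{1}{2} \frac{1}{\frac{45}{4}} \left(5 + \frac{45}{4}\right)}{\frac{1}{-1247}} = \frac{\frac{1}{2} \cdot \frac{4}{45} \cdot \frac{65}{4}}{- \frac{1}{1247}} = \frac{13}{18} \left(-1247\right) = - \frac{16211}{18}$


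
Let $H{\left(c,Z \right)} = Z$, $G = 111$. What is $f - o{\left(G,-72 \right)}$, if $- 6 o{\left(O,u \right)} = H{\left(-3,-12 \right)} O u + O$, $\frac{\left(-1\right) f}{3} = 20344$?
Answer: $- \frac{90059}{2} \approx -45030.0$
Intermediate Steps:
$f = -61032$ ($f = \left(-3\right) 20344 = -61032$)
$o{\left(O,u \right)} = - \frac{O}{6} + 2 O u$ ($o{\left(O,u \right)} = - \frac{- 12 O u + O}{6} = - \frac{O - 12 O u}{6} = - \frac{O}{6} + 2 O u$)
$f - o{\left(G,-72 \right)} = -61032 - \frac{1}{6} \cdot 111 \left(-1 + 12 \left(-72\right)\right) = -61032 - \frac{1}{6} \cdot 111 \left(-1 - 864\right) = -61032 - \frac{1}{6} \cdot 111 \left(-865\right) = -61032 - - \frac{32005}{2} = -61032 + \frac{32005}{2} = - \frac{90059}{2}$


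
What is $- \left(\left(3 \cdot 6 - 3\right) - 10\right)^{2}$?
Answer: $-25$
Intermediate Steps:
$- \left(\left(3 \cdot 6 - 3\right) - 10\right)^{2} = - \left(\left(18 - 3\right) - 10\right)^{2} = - \left(15 - 10\right)^{2} = - 5^{2} = \left(-1\right) 25 = -25$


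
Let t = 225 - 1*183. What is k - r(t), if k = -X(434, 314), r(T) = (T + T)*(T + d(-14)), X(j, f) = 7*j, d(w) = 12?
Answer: -7574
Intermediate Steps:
t = 42 (t = 225 - 183 = 42)
r(T) = 2*T*(12 + T) (r(T) = (T + T)*(T + 12) = (2*T)*(12 + T) = 2*T*(12 + T))
k = -3038 (k = -7*434 = -1*3038 = -3038)
k - r(t) = -3038 - 2*42*(12 + 42) = -3038 - 2*42*54 = -3038 - 1*4536 = -3038 - 4536 = -7574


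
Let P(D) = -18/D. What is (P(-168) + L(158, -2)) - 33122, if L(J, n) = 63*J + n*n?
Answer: -648589/28 ≈ -23164.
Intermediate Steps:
L(J, n) = n² + 63*J (L(J, n) = 63*J + n² = n² + 63*J)
(P(-168) + L(158, -2)) - 33122 = (-18/(-168) + ((-2)² + 63*158)) - 33122 = (-18*(-1/168) + (4 + 9954)) - 33122 = (3/28 + 9958) - 33122 = 278827/28 - 33122 = -648589/28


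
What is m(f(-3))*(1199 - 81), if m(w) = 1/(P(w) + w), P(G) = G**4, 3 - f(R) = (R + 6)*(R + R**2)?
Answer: 559/25305 ≈ 0.022090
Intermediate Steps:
f(R) = 3 - (6 + R)*(R + R**2) (f(R) = 3 - (R + 6)*(R + R**2) = 3 - (6 + R)*(R + R**2))
m(w) = 1/(w + w**4) (m(w) = 1/(w**4 + w) = 1/(w + w**4))
m(f(-3))*(1199 - 81) = (1199 - 81)/((3 - 1*(-3)**3 - 7*(-3)**2 - 6*(-3)) + (3 - 1*(-3)**3 - 7*(-3)**2 - 6*(-3))**4) = 1118/((3 - 1*(-27) - 7*9 + 18) + (3 - 1*(-27) - 7*9 + 18)**4) = 1118/((3 + 27 - 63 + 18) + (3 + 27 - 63 + 18)**4) = 1118/(-15 + (-15)**4) = 1118/(-15 + 50625) = 1118/50610 = (1/50610)*1118 = 559/25305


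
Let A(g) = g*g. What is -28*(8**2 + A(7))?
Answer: -3164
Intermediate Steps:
A(g) = g**2
-28*(8**2 + A(7)) = -28*(8**2 + 7**2) = -28*(64 + 49) = -28*113 = -3164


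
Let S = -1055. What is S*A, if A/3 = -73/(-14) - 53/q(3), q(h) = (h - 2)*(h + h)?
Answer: 80180/7 ≈ 11454.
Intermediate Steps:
q(h) = 2*h*(-2 + h) (q(h) = (-2 + h)*(2*h) = 2*h*(-2 + h))
A = -76/7 (A = 3*(-73/(-14) - 53*1/(6*(-2 + 3))) = 3*(-73*(-1/14) - 53/(2*3*1)) = 3*(73/14 - 53/6) = 3*(-76/21) = -76/7 ≈ -10.857)
S*A = -1055*(-76/7) = 80180/7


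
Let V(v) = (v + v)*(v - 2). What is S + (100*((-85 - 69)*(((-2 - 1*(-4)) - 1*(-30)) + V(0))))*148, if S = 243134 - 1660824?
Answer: -74352090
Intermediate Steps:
S = -1417690
V(v) = 2*v*(-2 + v) (V(v) = (2*v)*(-2 + v) = 2*v*(-2 + v))
S + (100*((-85 - 69)*(((-2 - 1*(-4)) - 1*(-30)) + V(0))))*148 = -1417690 + (100*((-85 - 69)*(((-2 - 1*(-4)) - 1*(-30)) + 2*0*(-2 + 0))))*148 = -1417690 + (100*(-154*(((-2 + 4) + 30) + 2*0*(-2))))*148 = -1417690 + (100*(-154*((2 + 30) + 0)))*148 = -1417690 + (100*(-154*(32 + 0)))*148 = -1417690 + (100*(-154*32))*148 = -1417690 + (100*(-4928))*148 = -1417690 - 492800*148 = -1417690 - 72934400 = -74352090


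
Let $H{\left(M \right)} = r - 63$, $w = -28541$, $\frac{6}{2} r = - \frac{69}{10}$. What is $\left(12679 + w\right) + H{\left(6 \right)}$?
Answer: $- \frac{159273}{10} \approx -15927.0$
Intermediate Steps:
$r = - \frac{23}{10}$ ($r = \frac{\left(-69\right) \frac{1}{10}}{3} = \frac{1}{3} \left(- \frac{69}{10}\right) = - \frac{23}{10} \approx -2.3$)
$H{\left(M \right)} = - \frac{653}{10}$ ($H{\left(M \right)} = - \frac{23}{10} - 63 = - \frac{653}{10}$)
$\left(12679 + w\right) + H{\left(6 \right)} = \left(12679 - 28541\right) - \frac{653}{10} = -15862 - \frac{653}{10} = - \frac{159273}{10}$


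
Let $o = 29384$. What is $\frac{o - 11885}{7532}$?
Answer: $\frac{17499}{7532} \approx 2.3233$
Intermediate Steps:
$\frac{o - 11885}{7532} = \frac{29384 - 11885}{7532} = 17499 \cdot \frac{1}{7532} = \frac{17499}{7532}$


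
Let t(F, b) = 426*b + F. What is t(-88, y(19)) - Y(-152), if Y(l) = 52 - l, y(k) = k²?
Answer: 153494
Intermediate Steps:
t(F, b) = F + 426*b
t(-88, y(19)) - Y(-152) = (-88 + 426*19²) - (52 - 1*(-152)) = (-88 + 426*361) - (52 + 152) = (-88 + 153786) - 1*204 = 153698 - 204 = 153494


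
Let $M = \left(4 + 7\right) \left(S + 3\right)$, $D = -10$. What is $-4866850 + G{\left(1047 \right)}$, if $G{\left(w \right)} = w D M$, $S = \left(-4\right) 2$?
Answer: $-4291000$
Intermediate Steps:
$S = -8$
$M = -55$ ($M = \left(4 + 7\right) \left(-8 + 3\right) = 11 \left(-5\right) = -55$)
$G{\left(w \right)} = 550 w$ ($G{\left(w \right)} = w \left(-10\right) \left(-55\right) = - 10 w \left(-55\right) = 550 w$)
$-4866850 + G{\left(1047 \right)} = -4866850 + 550 \cdot 1047 = -4866850 + 575850 = -4291000$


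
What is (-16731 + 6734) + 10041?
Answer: 44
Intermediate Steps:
(-16731 + 6734) + 10041 = -9997 + 10041 = 44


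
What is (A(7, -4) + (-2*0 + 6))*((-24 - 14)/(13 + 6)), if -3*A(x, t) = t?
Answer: -44/3 ≈ -14.667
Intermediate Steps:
A(x, t) = -t/3
(A(7, -4) + (-2*0 + 6))*((-24 - 14)/(13 + 6)) = (-⅓*(-4) + (-2*0 + 6))*((-24 - 14)/(13 + 6)) = (4/3 + (0 + 6))*(-38/19) = (4/3 + 6)*(-38*1/19) = (22/3)*(-2) = -44/3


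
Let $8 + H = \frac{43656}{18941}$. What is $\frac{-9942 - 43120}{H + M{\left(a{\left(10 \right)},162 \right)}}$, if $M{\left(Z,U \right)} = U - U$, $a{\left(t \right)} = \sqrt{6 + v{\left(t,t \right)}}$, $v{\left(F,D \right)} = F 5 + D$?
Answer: $\frac{502523671}{53936} \approx 9317.0$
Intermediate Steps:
$v{\left(F,D \right)} = D + 5 F$ ($v{\left(F,D \right)} = 5 F + D = D + 5 F$)
$a{\left(t \right)} = \sqrt{6 + 6 t}$ ($a{\left(t \right)} = \sqrt{6 + \left(t + 5 t\right)} = \sqrt{6 + 6 t}$)
$M{\left(Z,U \right)} = 0$
$H = - \frac{107872}{18941}$ ($H = -8 + \frac{43656}{18941} = - \frac{107872}{18941} \approx -5.6952$)
$\frac{-9942 - 43120}{H + M{\left(a{\left(10 \right)},162 \right)}} = \frac{-9942 - 43120}{- \frac{107872}{18941} + 0} = - \frac{53062}{- \frac{107872}{18941}} = \left(-53062\right) \left(- \frac{18941}{107872}\right) = \frac{502523671}{53936}$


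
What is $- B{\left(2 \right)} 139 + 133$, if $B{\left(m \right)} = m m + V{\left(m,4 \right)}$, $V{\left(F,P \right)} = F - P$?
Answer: $-145$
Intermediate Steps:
$B{\left(m \right)} = -4 + m + m^{2}$ ($B{\left(m \right)} = m m + \left(m - 4\right) = m^{2} + \left(m - 4\right) = m^{2} + \left(-4 + m\right) = -4 + m + m^{2}$)
$- B{\left(2 \right)} 139 + 133 = - (-4 + 2 + 2^{2}) 139 + 133 = - (-4 + 2 + 4) 139 + 133 = \left(-1\right) 2 \cdot 139 + 133 = \left(-2\right) 139 + 133 = -278 + 133 = -145$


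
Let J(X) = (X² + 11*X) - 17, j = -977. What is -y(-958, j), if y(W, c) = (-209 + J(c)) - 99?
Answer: -943457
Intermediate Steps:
J(X) = -17 + X² + 11*X
y(W, c) = -325 + c² + 11*c (y(W, c) = (-209 + (-17 + c² + 11*c)) - 99 = (-226 + c² + 11*c) - 99 = -325 + c² + 11*c)
-y(-958, j) = -(-325 + (-977)² + 11*(-977)) = -(-325 + 954529 - 10747) = -1*943457 = -943457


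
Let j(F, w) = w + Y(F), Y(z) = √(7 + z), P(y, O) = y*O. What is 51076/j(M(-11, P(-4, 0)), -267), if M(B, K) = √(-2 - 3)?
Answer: -51076/(267 - √(7 + I*√5)) ≈ -193.23 - 0.30515*I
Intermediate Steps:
P(y, O) = O*y
M(B, K) = I*√5 (M(B, K) = √(-5) = I*√5)
j(F, w) = w + √(7 + F)
51076/j(M(-11, P(-4, 0)), -267) = 51076/(-267 + √(7 + I*√5))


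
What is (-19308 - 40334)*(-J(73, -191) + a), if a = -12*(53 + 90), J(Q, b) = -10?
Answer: 101749252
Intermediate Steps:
a = -1716 (a = -12*143 = -1716)
(-19308 - 40334)*(-J(73, -191) + a) = (-19308 - 40334)*(-1*(-10) - 1716) = -59642*(10 - 1716) = -59642*(-1706) = 101749252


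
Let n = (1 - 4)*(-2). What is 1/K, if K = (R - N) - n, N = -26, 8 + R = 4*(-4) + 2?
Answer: -½ ≈ -0.50000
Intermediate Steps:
R = -22 (R = -8 + (4*(-4) + 2) = -8 + (-16 + 2) = -8 - 14 = -22)
n = 6 (n = -3*(-2) = 6)
K = -2 (K = (-22 - 1*(-26)) - 1*6 = (-22 + 26) - 6 = 4 - 6 = -2)
1/K = 1/(-2) = -½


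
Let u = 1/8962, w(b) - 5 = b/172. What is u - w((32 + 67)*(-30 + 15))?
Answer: 2800711/770732 ≈ 3.6338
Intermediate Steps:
w(b) = 5 + b/172
u = 1/8962 ≈ 0.00011158
u - w((32 + 67)*(-30 + 15)) = 1/8962 - (5 + ((32 + 67)*(-30 + 15))/172) = 1/8962 - (5 + (99*(-15))/172) = 1/8962 - (5 + (1/172)*(-1485)) = 1/8962 - (5 - 1485/172) = 1/8962 - 1*(-625/172) = 1/8962 + 625/172 = 2800711/770732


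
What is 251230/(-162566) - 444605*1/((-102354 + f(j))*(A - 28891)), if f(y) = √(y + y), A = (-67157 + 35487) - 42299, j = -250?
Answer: -13536598571214728051/8759027786962639408 - 444605*I*√5/107759651919376 ≈ -1.5454 - 9.2258e-9*I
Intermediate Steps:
A = -73969 (A = -31670 - 42299 = -73969)
f(y) = √2*√y (f(y) = √(2*y) = √2*√y)
251230/(-162566) - 444605*1/((-102354 + f(j))*(A - 28891)) = 251230/(-162566) - 444605*1/((-102354 + √2*√(-250))*(-73969 - 28891)) = 251230*(-1/162566) - 444605*(-1/(102860*(-102354 + √2*(5*I*√10)))) = -125615/81283 - 444605*(-1/(102860*(-102354 + 10*I*√5))) = -125615/81283 - 444605/(10528132440 - 1028600*I*√5)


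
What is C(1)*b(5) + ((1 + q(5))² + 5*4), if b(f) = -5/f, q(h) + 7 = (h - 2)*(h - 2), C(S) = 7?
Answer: 22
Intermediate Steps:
q(h) = -7 + (-2 + h)² (q(h) = -7 + (h - 2)*(h - 2) = -7 + (-2 + h)*(-2 + h) = -7 + (-2 + h)²)
C(1)*b(5) + ((1 + q(5))² + 5*4) = 7*(-5/5) + ((1 + (-7 + (-2 + 5)²))² + 5*4) = 7*(-5*⅕) + ((1 + (-7 + 3²))² + 20) = 7*(-1) + ((1 + (-7 + 9))² + 20) = -7 + ((1 + 2)² + 20) = -7 + (3² + 20) = -7 + (9 + 20) = -7 + 29 = 22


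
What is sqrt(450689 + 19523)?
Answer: 2*sqrt(117553) ≈ 685.72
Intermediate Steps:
sqrt(450689 + 19523) = sqrt(470212) = 2*sqrt(117553)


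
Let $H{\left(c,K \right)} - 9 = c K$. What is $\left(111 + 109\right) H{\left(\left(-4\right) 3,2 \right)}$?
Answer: $-3300$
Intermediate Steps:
$H{\left(c,K \right)} = 9 + K c$ ($H{\left(c,K \right)} = 9 + c K = 9 + K c$)
$\left(111 + 109\right) H{\left(\left(-4\right) 3,2 \right)} = \left(111 + 109\right) \left(9 + 2 \left(\left(-4\right) 3\right)\right) = 220 \left(9 + 2 \left(-12\right)\right) = 220 \left(9 - 24\right) = 220 \left(-15\right) = -3300$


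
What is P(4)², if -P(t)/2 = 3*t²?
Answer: 9216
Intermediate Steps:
P(t) = -6*t²
P(4)² = (-6*4²)² = (-6*16)² = (-96)² = 9216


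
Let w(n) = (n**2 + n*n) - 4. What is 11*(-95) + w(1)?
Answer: -1047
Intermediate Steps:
w(n) = -4 + 2*n**2 (w(n) = (n**2 + n**2) - 4 = 2*n**2 - 4 = -4 + 2*n**2)
11*(-95) + w(1) = 11*(-95) + (-4 + 2*1**2) = -1045 + (-4 + 2*1) = -1045 + (-4 + 2) = -1045 - 2 = -1047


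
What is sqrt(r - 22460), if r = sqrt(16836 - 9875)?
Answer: sqrt(-22460 + sqrt(6961)) ≈ 149.59*I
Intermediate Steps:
r = sqrt(6961) ≈ 83.433
sqrt(r - 22460) = sqrt(sqrt(6961) - 22460) = sqrt(-22460 + sqrt(6961))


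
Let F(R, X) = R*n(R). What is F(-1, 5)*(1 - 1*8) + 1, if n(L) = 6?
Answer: 43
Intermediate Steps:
F(R, X) = 6*R (F(R, X) = R*6 = 6*R)
F(-1, 5)*(1 - 1*8) + 1 = (6*(-1))*(1 - 1*8) + 1 = -6*(1 - 8) + 1 = -6*(-7) + 1 = 42 + 1 = 43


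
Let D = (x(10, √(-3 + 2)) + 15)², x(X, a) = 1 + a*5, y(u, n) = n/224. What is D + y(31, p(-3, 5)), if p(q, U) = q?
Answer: 51741/224 + 160*I ≈ 230.99 + 160.0*I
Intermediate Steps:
y(u, n) = n/224 (y(u, n) = n*(1/224) = n/224)
x(X, a) = 1 + 5*a
D = (16 + 5*I)² (D = ((1 + 5*√(-3 + 2)) + 15)² = ((1 + 5*√(-1)) + 15)² = ((1 + 5*I) + 15)² = (16 + 5*I)² ≈ 231.0 + 160.0*I)
D + y(31, p(-3, 5)) = (231 + 160*I) + (1/224)*(-3) = (231 + 160*I) - 3/224 = 51741/224 + 160*I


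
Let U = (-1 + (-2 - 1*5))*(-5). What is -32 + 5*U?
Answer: 168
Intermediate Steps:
U = 40 (U = (-1 + (-2 - 5))*(-5) = (-1 - 7)*(-5) = -8*(-5) = 40)
-32 + 5*U = -32 + 5*40 = -32 + 200 = 168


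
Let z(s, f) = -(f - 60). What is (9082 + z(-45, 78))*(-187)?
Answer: -1694968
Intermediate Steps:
z(s, f) = 60 - f (z(s, f) = -(-60 + f) = 60 - f)
(9082 + z(-45, 78))*(-187) = (9082 + (60 - 1*78))*(-187) = (9082 + (60 - 78))*(-187) = (9082 - 18)*(-187) = 9064*(-187) = -1694968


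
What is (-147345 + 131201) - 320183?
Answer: -336327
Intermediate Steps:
(-147345 + 131201) - 320183 = -16144 - 320183 = -336327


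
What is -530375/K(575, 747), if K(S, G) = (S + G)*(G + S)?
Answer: -530375/1747684 ≈ -0.30347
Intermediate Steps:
K(S, G) = (G + S)² (K(S, G) = (G + S)*(G + S) = (G + S)²)
-530375/K(575, 747) = -530375/(747 + 575)² = -530375/(1322²) = -530375/1747684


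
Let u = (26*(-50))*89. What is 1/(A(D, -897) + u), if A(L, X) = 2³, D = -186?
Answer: -1/115692 ≈ -8.6436e-6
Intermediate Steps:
A(L, X) = 8
u = -115700 (u = -1300*89 = -115700)
1/(A(D, -897) + u) = 1/(8 - 115700) = 1/(-115692) = -1/115692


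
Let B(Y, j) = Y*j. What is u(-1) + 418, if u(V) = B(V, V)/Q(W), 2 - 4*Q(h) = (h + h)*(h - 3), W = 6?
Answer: 7104/17 ≈ 417.88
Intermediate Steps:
Q(h) = 1/2 - h*(-3 + h)/2 (Q(h) = 1/2 - (h + h)*(h - 3)/4 = 1/2 - 2*h*(-3 + h)/4 = 1/2 - h*(-3 + h)/2)
u(V) = -2*V**2/17 (u(V) = (V*V)/(1/2 - 1/2*6**2 + (3/2)*6) = V**2/(1/2 - 1/2*36 + 9) = V**2/(1/2 - 18 + 9) = V**2/(-17/2) = V**2*(-2/17) = -2*V**2/17)
u(-1) + 418 = -2/17*(-1)**2 + 418 = -2/17*1 + 418 = -2/17 + 418 = 7104/17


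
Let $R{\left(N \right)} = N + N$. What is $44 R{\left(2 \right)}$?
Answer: $176$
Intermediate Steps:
$R{\left(N \right)} = 2 N$
$44 R{\left(2 \right)} = 44 \cdot 2 \cdot 2 = 44 \cdot 4 = 176$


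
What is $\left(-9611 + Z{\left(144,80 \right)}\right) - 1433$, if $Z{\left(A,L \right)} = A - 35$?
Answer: $-10935$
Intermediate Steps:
$Z{\left(A,L \right)} = -35 + A$ ($Z{\left(A,L \right)} = A - 35 = -35 + A$)
$\left(-9611 + Z{\left(144,80 \right)}\right) - 1433 = \left(-9611 + \left(-35 + 144\right)\right) - 1433 = \left(-9611 + 109\right) - 1433 = -9502 - 1433 = -10935$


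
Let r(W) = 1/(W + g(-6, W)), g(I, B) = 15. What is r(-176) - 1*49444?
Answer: -7960485/161 ≈ -49444.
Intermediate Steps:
r(W) = 1/(15 + W) (r(W) = 1/(W + 15) = 1/(15 + W))
r(-176) - 1*49444 = 1/(15 - 176) - 1*49444 = 1/(-161) - 49444 = -1/161 - 49444 = -7960485/161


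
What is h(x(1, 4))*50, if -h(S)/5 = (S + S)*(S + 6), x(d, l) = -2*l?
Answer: -8000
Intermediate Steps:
h(S) = -10*S*(6 + S) (h(S) = -5*(S + S)*(S + 6) = -5*2*S*(6 + S) = -10*S*(6 + S))
h(x(1, 4))*50 = -10*(-2*4)*(6 - 2*4)*50 = -10*(-8)*(6 - 8)*50 = -10*(-8)*(-2)*50 = -160*50 = -8000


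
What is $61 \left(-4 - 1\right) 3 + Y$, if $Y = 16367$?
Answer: $15452$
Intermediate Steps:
$61 \left(-4 - 1\right) 3 + Y = 61 \left(-4 - 1\right) 3 + 16367 = 61 \left(\left(-5\right) 3\right) + 16367 = 61 \left(-15\right) + 16367 = -915 + 16367 = 15452$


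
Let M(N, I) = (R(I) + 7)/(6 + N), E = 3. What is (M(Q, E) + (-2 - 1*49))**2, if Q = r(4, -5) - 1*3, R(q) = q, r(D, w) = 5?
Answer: 39601/16 ≈ 2475.1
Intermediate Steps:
Q = 2 (Q = 5 - 1*3 = 5 - 3 = 2)
M(N, I) = (7 + I)/(6 + N) (M(N, I) = (I + 7)/(6 + N) = (7 + I)/(6 + N))
(M(Q, E) + (-2 - 1*49))**2 = ((7 + 3)/(6 + 2) + (-2 - 1*49))**2 = (10/8 + (-2 - 49))**2 = ((1/8)*10 - 51)**2 = (5/4 - 51)**2 = (-199/4)**2 = 39601/16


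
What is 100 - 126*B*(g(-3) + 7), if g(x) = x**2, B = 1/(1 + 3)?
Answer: -404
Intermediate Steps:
B = 1/4 ≈ 0.25000
100 - 126*B*(g(-3) + 7) = 100 - 63*((-3)**2 + 7)/2 = 100 - 63*(9 + 7)/2 = 100 - 63*16/2 = 100 - 126*4 = 100 - 504 = -404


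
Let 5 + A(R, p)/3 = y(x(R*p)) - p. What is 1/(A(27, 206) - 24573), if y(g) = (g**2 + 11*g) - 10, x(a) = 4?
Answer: -1/25056 ≈ -3.9911e-5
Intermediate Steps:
y(g) = -10 + g**2 + 11*g
A(R, p) = 135 - 3*p (A(R, p) = -15 + 3*((-10 + 4**2 + 11*4) - p) = -15 + 3*((-10 + 16 + 44) - p) = -15 + 3*(50 - p) = -15 + (150 - 3*p) = 135 - 3*p)
1/(A(27, 206) - 24573) = 1/((135 - 3*206) - 24573) = 1/((135 - 618) - 24573) = 1/(-483 - 24573) = 1/(-25056) = -1/25056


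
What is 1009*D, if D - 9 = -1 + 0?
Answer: 8072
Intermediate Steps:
D = 8 (D = 9 + (-1 + 0) = 9 - 1 = 8)
1009*D = 1009*8 = 8072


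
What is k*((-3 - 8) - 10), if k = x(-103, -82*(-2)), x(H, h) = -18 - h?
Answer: 3822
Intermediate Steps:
k = -182 (k = -18 - (-82)*(-2) = -18 - 1*164 = -18 - 164 = -182)
k*((-3 - 8) - 10) = -182*((-3 - 8) - 10) = -182*(-11 - 10) = -182*(-21) = 3822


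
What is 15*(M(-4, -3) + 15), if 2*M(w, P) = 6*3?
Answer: 360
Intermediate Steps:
M(w, P) = 9 (M(w, P) = (6*3)/2 = (1/2)*18 = 9)
15*(M(-4, -3) + 15) = 15*(9 + 15) = 15*24 = 360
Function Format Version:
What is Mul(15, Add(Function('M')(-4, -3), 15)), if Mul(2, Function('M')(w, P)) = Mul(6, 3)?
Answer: 360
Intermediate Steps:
Function('M')(w, P) = 9 (Function('M')(w, P) = Mul(Rational(1, 2), Mul(6, 3)) = Mul(Rational(1, 2), 18) = 9)
Mul(15, Add(Function('M')(-4, -3), 15)) = Mul(15, Add(9, 15)) = Mul(15, 24) = 360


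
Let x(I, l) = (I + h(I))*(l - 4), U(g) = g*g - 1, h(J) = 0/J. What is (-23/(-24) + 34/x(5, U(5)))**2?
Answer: 606841/360000 ≈ 1.6857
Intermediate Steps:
h(J) = 0
U(g) = -1 + g**2 (U(g) = g**2 - 1 = -1 + g**2)
x(I, l) = I*(-4 + l) (x(I, l) = (I + 0)*(l - 4) = I*(-4 + l))
(-23/(-24) + 34/x(5, U(5)))**2 = (-23/(-24) + 34/((5*(-4 + (-1 + 5**2)))))**2 = (-23*(-1/24) + 34/((5*(-4 + (-1 + 25)))))**2 = (23/24 + 34/((5*(-4 + 24))))**2 = (23/24 + 34/((5*20)))**2 = (23/24 + 34/100)**2 = (23/24 + 34*(1/100))**2 = (23/24 + 17/50)**2 = (779/600)**2 = 606841/360000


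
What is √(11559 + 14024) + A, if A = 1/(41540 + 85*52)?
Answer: 1/45960 + √25583 ≈ 159.95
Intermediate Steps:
A = 1/45960 (A = 1/(41540 + 4420) = 1/45960 ≈ 2.1758e-5)
√(11559 + 14024) + A = √(11559 + 14024) + 1/45960 = √25583 + 1/45960 = 1/45960 + √25583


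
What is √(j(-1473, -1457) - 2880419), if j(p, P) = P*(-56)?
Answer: I*√2798827 ≈ 1673.0*I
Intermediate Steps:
j(p, P) = -56*P
√(j(-1473, -1457) - 2880419) = √(-56*(-1457) - 2880419) = √(81592 - 2880419) = √(-2798827) = I*√2798827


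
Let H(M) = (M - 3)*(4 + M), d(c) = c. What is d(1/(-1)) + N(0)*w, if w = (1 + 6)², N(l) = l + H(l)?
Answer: -589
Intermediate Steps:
H(M) = (-3 + M)*(4 + M)
N(l) = -12 + l² + 2*l (N(l) = l + (-12 + l + l²) = -12 + l² + 2*l)
w = 49 (w = 7² = 49)
d(1/(-1)) + N(0)*w = 1/(-1) + (-12 + 0² + 2*0)*49 = -1 + (-12 + 0 + 0)*49 = -1 - 12*49 = -1 - 588 = -589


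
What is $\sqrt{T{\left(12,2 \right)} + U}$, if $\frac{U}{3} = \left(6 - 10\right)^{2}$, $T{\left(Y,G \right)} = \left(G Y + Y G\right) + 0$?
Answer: $4 \sqrt{6} \approx 9.798$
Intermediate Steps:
$T{\left(Y,G \right)} = 2 G Y$ ($T{\left(Y,G \right)} = \left(G Y + G Y\right) + 0 = 2 G Y + 0 = 2 G Y$)
$U = 48$ ($U = 3 \left(6 - 10\right)^{2} = 3 \left(-4\right)^{2} = 3 \cdot 16 = 48$)
$\sqrt{T{\left(12,2 \right)} + U} = \sqrt{2 \cdot 2 \cdot 12 + 48} = \sqrt{48 + 48} = \sqrt{96} = 4 \sqrt{6}$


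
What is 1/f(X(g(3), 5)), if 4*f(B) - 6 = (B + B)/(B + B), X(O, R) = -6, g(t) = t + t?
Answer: 4/7 ≈ 0.57143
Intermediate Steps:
g(t) = 2*t
f(B) = 7/4 (f(B) = 3/2 + ((B + B)/(B + B))/4 = 3/2 + ((2*B)/((2*B)))/4 = 3/2 + ((2*B)*(1/(2*B)))/4 = 3/2 + (1/4)*1 = 3/2 + 1/4 = 7/4)
1/f(X(g(3), 5)) = 1/(7/4) = 4/7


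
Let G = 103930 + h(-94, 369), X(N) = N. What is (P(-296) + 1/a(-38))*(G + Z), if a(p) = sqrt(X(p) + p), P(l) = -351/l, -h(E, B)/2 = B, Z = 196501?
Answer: 105192243/296 - 299693*I*sqrt(19)/38 ≈ 3.5538e+5 - 34377.0*I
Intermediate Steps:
h(E, B) = -2*B
a(p) = sqrt(2)*sqrt(p) (a(p) = sqrt(p + p) = sqrt(2*p) = sqrt(2)*sqrt(p))
G = 103192 (G = 103930 - 2*369 = 103930 - 738 = 103192)
(P(-296) + 1/a(-38))*(G + Z) = (-351/(-296) + 1/(sqrt(2)*sqrt(-38)))*(103192 + 196501) = (-351*(-1/296) + 1/(sqrt(2)*(I*sqrt(38))))*299693 = (351/296 + 1/(2*I*sqrt(19)))*299693 = (351/296 - I*sqrt(19)/38)*299693 = 105192243/296 - 299693*I*sqrt(19)/38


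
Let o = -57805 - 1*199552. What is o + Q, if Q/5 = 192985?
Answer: 707568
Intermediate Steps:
Q = 964925 (Q = 5*192985 = 964925)
o = -257357 (o = -57805 - 199552 = -257357)
o + Q = -257357 + 964925 = 707568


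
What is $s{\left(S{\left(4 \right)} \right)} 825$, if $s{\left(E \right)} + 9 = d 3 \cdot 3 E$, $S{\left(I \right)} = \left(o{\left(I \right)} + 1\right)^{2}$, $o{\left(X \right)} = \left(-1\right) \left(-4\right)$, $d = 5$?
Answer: $920700$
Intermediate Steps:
$o{\left(X \right)} = 4$
$S{\left(I \right)} = 25$ ($S{\left(I \right)} = \left(4 + 1\right)^{2} = 5^{2} = 25$)
$s{\left(E \right)} = -9 + 45 E$ ($s{\left(E \right)} = -9 + 5 \cdot 3 \cdot 3 E = -9 + 15 \cdot 3 E = -9 + 45 E$)
$s{\left(S{\left(4 \right)} \right)} 825 = \left(-9 + 45 \cdot 25\right) 825 = \left(-9 + 1125\right) 825 = 1116 \cdot 825 = 920700$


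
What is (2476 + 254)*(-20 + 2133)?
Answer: 5768490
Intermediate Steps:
(2476 + 254)*(-20 + 2133) = 2730*2113 = 5768490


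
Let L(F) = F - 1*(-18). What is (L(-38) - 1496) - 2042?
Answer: -3558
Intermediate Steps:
L(F) = 18 + F (L(F) = F + 18 = 18 + F)
(L(-38) - 1496) - 2042 = ((18 - 38) - 1496) - 2042 = (-20 - 1496) - 2042 = -1516 - 2042 = -3558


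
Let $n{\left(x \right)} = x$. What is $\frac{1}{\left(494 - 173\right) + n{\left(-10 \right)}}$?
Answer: $\frac{1}{311} \approx 0.0032154$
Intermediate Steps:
$\frac{1}{\left(494 - 173\right) + n{\left(-10 \right)}} = \frac{1}{\left(494 - 173\right) - 10} = \frac{1}{321 - 10} = \frac{1}{311}$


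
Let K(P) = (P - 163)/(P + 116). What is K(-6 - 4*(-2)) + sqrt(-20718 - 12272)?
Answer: -161/118 + I*sqrt(32990) ≈ -1.3644 + 181.63*I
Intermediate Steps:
K(P) = (-163 + P)/(116 + P)
K(-6 - 4*(-2)) + sqrt(-20718 - 12272) = (-163 + (-6 - 4*(-2)))/(116 + (-6 - 4*(-2))) + sqrt(-20718 - 12272) = (-163 + (-6 + 8))/(116 + (-6 + 8)) + sqrt(-32990) = (-163 + 2)/(116 + 2) + I*sqrt(32990) = -161/118 + I*sqrt(32990)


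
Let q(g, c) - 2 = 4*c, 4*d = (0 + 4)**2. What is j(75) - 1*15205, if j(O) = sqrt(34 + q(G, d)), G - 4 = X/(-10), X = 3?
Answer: -15205 + 2*sqrt(13) ≈ -15198.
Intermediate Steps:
G = 37/10 (G = 4 + 3/(-10) = 4 + 3*(-1/10) = 4 - 3/10 = 37/10 ≈ 3.7000)
d = 4 (d = (0 + 4)**2/4 = (1/4)*4**2 = (1/4)*16 = 4)
q(g, c) = 2 + 4*c
j(O) = 2*sqrt(13) (j(O) = sqrt(34 + (2 + 4*4)) = sqrt(34 + (2 + 16)) = sqrt(34 + 18) = sqrt(52) = 2*sqrt(13))
j(75) - 1*15205 = 2*sqrt(13) - 1*15205 = 2*sqrt(13) - 15205 = -15205 + 2*sqrt(13)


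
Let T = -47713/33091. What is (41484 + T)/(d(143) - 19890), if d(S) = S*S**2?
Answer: 1372699331/96106753847 ≈ 0.014283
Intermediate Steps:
T = -47713/33091 (T = -47713*1/33091 = -47713/33091 ≈ -1.4419)
d(S) = S**3
(41484 + T)/(d(143) - 19890) = (41484 - 47713/33091)/(143**3 - 19890) = 1372699331/(33091*(2924207 - 19890)) = (1372699331/33091)/2904317 = (1372699331/33091)*(1/2904317) = 1372699331/96106753847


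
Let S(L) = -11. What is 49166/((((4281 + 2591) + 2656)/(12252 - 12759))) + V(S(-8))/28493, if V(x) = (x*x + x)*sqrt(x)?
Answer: -4154527/1588 + 110*I*sqrt(11)/28493 ≈ -2616.2 + 0.012804*I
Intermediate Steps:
V(x) = sqrt(x)*(x + x**2) (V(x) = (x**2 + x)*sqrt(x) = (x + x**2)*sqrt(x) = sqrt(x)*(x + x**2))
49166/((((4281 + 2591) + 2656)/(12252 - 12759))) + V(S(-8))/28493 = 49166/((((4281 + 2591) + 2656)/(12252 - 12759))) + ((-11)**(3/2)*(1 - 11))/28493 = 49166/(((6872 + 2656)/(-507))) + (-11*I*sqrt(11)*(-10))*(1/28493) = 49166/((9528*(-1/507))) + (110*I*sqrt(11))*(1/28493) = 49166/(-3176/169) + 110*I*sqrt(11)/28493 = 49166*(-169/3176) + 110*I*sqrt(11)/28493 = -4154527/1588 + 110*I*sqrt(11)/28493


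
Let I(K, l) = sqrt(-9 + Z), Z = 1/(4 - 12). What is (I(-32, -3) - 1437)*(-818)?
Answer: 1175466 - 409*I*sqrt(146)/2 ≈ 1.1755e+6 - 2471.0*I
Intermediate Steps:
Z = -1/8 (Z = 1/(-8) = -1/8 ≈ -0.12500)
I(K, l) = I*sqrt(146)/4 (I(K, l) = sqrt(-9 - 1/8) = sqrt(-73/8) = I*sqrt(146)/4)
(I(-32, -3) - 1437)*(-818) = (I*sqrt(146)/4 - 1437)*(-818) = (-1437 + I*sqrt(146)/4)*(-818) = 1175466 - 409*I*sqrt(146)/2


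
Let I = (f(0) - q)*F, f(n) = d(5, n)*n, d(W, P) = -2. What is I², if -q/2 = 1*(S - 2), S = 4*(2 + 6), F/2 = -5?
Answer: 360000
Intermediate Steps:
F = -10 (F = 2*(-5) = -10)
S = 32 (S = 4*8 = 32)
q = -60 (q = -2*(32 - 2) = -2*30 = -60)
f(n) = -2*n
I = -600 (I = (-2*0 - 1*(-60))*(-10) = (0 + 60)*(-10) = 60*(-10) = -600)
I² = (-600)² = 360000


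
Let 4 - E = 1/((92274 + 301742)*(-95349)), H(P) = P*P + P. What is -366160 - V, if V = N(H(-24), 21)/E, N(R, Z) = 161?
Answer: -55031155033640944/150276126337 ≈ -3.6620e+5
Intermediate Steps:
H(P) = P + P² (H(P) = P² + P = P + P²)
E = 150276126337/37569031584 (E = 4 - 1/((92274 + 301742)*(-95349)) = 4 - (-1)/(394016*95349) = 4 - 1*(-1/37569031584) = 4 + 1/37569031584 = 150276126337/37569031584 ≈ 4.0000)
V = 6048614085024/150276126337 (V = 161/(150276126337/37569031584) = 161*(37569031584/150276126337) = 6048614085024/150276126337 ≈ 40.250)
-366160 - V = -366160 - 1*6048614085024/150276126337 = -366160 - 6048614085024/150276126337 = -55031155033640944/150276126337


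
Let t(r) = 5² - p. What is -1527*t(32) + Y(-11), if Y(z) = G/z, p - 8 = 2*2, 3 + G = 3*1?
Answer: -19851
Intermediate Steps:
G = 0 (G = -3 + 3*1 = -3 + 3 = 0)
p = 12 (p = 8 + 2*2 = 8 + 4 = 12)
Y(z) = 0 (Y(z) = 0/z = 0)
t(r) = 13 (t(r) = 5² - 1*12 = 25 - 12 = 13)
-1527*t(32) + Y(-11) = -1527*13 + 0 = -19851 + 0 = -19851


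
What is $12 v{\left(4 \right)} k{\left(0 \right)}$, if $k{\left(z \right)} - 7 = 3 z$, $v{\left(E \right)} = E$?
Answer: $336$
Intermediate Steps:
$k{\left(z \right)} = 7 + 3 z$
$12 v{\left(4 \right)} k{\left(0 \right)} = 12 \cdot 4 \left(7 + 3 \cdot 0\right) = 48 \left(7 + 0\right) = 48 \cdot 7 = 336$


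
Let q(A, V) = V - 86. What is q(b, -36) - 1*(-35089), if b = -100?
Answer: 34967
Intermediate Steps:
q(A, V) = -86 + V
q(b, -36) - 1*(-35089) = (-86 - 36) - 1*(-35089) = -122 + 35089 = 34967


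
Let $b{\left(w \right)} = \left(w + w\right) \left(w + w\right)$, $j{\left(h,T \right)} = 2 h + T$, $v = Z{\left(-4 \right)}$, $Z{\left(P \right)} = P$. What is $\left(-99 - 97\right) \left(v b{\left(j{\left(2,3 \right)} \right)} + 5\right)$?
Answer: $152684$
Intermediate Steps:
$v = -4$
$j{\left(h,T \right)} = T + 2 h$
$b{\left(w \right)} = 4 w^{2}$ ($b{\left(w \right)} = 2 w 2 w = 4 w^{2}$)
$\left(-99 - 97\right) \left(v b{\left(j{\left(2,3 \right)} \right)} + 5\right) = \left(-99 - 97\right) \left(- 4 \cdot 4 \left(3 + 2 \cdot 2\right)^{2} + 5\right) = - 196 \left(- 4 \cdot 4 \left(3 + 4\right)^{2} + 5\right) = - 196 \left(- 4 \cdot 4 \cdot 7^{2} + 5\right) = - 196 \left(- 4 \cdot 4 \cdot 49 + 5\right) = - 196 \left(\left(-4\right) 196 + 5\right) = - 196 \left(-784 + 5\right) = \left(-196\right) \left(-779\right) = 152684$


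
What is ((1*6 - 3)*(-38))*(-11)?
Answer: 1254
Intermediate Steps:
((1*6 - 3)*(-38))*(-11) = ((6 - 3)*(-38))*(-11) = (3*(-38))*(-11) = -114*(-11) = 1254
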